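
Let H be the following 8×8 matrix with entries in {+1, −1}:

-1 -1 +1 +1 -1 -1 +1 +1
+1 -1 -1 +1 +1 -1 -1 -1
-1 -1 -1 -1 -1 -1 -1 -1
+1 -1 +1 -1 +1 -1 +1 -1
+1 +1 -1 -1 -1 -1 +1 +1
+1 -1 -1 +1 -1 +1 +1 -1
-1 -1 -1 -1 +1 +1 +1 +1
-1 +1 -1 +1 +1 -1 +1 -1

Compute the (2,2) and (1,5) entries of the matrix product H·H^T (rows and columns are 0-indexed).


Row 1 of H: [1, -1, -1, 1, 1, -1, -1, -1].
Row 2 of H: [-1, -1, -1, -1, -1, -1, -1, -1].
Row 5 of H: [1, -1, -1, 1, -1, 1, 1, -1].
(H·H^T)[2][2] = Σ_j H[2][j]·H[2][j] = (-1)² + (-1)² + (-1)² + (-1)² + (-1)² + (-1)² + (-1)² + (-1)² = 1 + 1 + 1 + 1 + 1 + 1 + 1 + 1 = 8.
(H·H^T)[1][5] = Σ_j H[1][j]·H[5][j] = (1)·(1) + (-1)·(-1) + (-1)·(-1) + (1)·(1) + (1)·(-1) + (-1)·(1) + (-1)·(1) + (-1)·(-1) = 1 + 1 + 1 + 1 + -1 + -1 + -1 + 1 = 2.
Rows 1 and 5 are not orthogonal (dot product = 2 ≠ 0), so H is not a Hadamard matrix.

(2,2) entry = 8; (1,5) entry = 2.


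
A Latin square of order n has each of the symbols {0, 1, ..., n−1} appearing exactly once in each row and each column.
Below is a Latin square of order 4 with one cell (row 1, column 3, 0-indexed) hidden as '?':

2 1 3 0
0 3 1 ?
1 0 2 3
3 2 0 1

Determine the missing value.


Row 1 contains symbols [0, 1, 3] — missing [2].
Column 3 contains symbols [0, 1, 3] — missing [2].
The missing symbol must appear in both missing sets; intersection = [2].
Therefore the hidden value is 2.

Missing value = 2.


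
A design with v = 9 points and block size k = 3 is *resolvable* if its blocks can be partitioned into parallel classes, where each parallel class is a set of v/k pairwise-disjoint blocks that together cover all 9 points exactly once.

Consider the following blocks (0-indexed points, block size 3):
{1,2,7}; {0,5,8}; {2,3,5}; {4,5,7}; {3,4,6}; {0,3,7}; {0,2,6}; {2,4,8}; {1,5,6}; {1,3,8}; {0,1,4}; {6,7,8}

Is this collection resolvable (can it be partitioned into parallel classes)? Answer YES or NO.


v = 9, block size k = 3, number of blocks = 12.
For resolvability, blocks must partition into parallel classes of size v/k = 3.
Total blocks must therefore be a multiple of 3: 12 = 3·4 + 0 ⇒ divisible ✓.
Greedy packing gives 4 candidate class(es). Each should be a full parallel class (size 3, covers all 9 points).
  Class 1 (3 blocks): {1,2,7}; {0,5,8}; {3,4,6}. Points covered: [0, 1, 2, 3, 4, 5, 6, 7, 8].
  Class 2 (3 blocks): {2,3,5}; {0,1,4}; {6,7,8}. Points covered: [0, 1, 2, 3, 4, 5, 6, 7, 8].
  Class 3 (3 blocks): {4,5,7}; {0,2,6}; {1,3,8}. Points covered: [0, 1, 2, 3, 4, 5, 6, 7, 8].
  Class 4 (3 blocks): {0,3,7}; {2,4,8}; {1,5,6}. Points covered: [0, 1, 2, 3, 4, 5, 6, 7, 8].
All classes full (size 3)? YES. All classes cover every point? YES.
Resolvable? YES.

YES


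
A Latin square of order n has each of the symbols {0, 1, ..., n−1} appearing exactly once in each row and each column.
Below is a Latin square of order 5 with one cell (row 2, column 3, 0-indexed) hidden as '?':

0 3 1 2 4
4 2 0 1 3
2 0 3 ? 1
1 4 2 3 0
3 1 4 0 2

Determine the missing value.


Row 2 contains symbols [0, 1, 2, 3] — missing [4].
Column 3 contains symbols [0, 1, 2, 3] — missing [4].
The missing symbol must appear in both missing sets; intersection = [4].
Therefore the hidden value is 4.

Missing value = 4.


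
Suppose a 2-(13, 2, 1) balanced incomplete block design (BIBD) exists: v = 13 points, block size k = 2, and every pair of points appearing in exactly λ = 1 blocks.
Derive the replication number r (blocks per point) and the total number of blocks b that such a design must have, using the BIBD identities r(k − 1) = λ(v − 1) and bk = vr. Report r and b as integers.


Any 2-(v, k, λ) BIBD satisfies two necessary conditions:
  (i)  Each point sits in r blocks, and counting incidences through any fixed point gives r(k − 1) = λ(v − 1), so r = λ(v − 1)/(k − 1).
  (ii) Total incidences bk = vr, so b = vr/k.
Step 1: r = λ(v − 1)/(k − 1) = 1·(13 − 1)/(2 − 1) = 1·12/1 = 12/1 = 12.
Step 2: b = vr/k = 13·12/2 = 156/2 = 78.
Check integrality: r = 12 ∈ Z ✓, b = 78 ∈ Z ✓.
(These identities are necessary conditions: they determine r and b for any design with these parameters, but do not by themselves prove that one exists.)

r = 12, b = 78.


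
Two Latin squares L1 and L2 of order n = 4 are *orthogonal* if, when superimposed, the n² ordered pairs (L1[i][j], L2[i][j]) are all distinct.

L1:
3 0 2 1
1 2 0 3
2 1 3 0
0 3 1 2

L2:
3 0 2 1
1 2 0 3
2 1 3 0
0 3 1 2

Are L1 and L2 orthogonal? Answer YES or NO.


Form the n² = 16 superimposed pairs (L1[i][j], L2[i][j]), row by row (rows and columns indexed from 0):
row 0: (3,3) (0,0) (2,2) (1,1)
row 1: (1,1) (2,2) (0,0) (3,3)
row 2: (2,2) (1,1) (3,3) (0,0)
row 3: (0,0) (3,3) (1,1) (2,2)
Orthogonality requires all 16 pairs distinct.
But the pair (1,1) repeats: cell (0,3) has L1 = 1, L2 = 1, and cell (1,0) has L1 = 1, L2 = 1.
A repeated pair means some other pair never occurs (only 4 distinct pairs out of 16), so the squares are not orthogonal.
Conclusion: NO.

NO


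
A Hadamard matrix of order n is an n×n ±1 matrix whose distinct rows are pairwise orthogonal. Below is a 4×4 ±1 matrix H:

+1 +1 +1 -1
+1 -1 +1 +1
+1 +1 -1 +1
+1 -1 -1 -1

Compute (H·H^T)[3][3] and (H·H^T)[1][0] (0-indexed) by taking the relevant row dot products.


Row 0 of H: [1, 1, 1, -1].
Row 1 of H: [1, -1, 1, 1].
Row 3 of H: [1, -1, -1, -1].
(H·H^T)[3][3] = Σ_j H[3][j]·H[3][j] = (1)² + (-1)² + (-1)² + (-1)² = 1 + 1 + 1 + 1 = 4.
(H·H^T)[1][0] = Σ_j H[1][j]·H[0][j] = (1)·(1) + (-1)·(1) + (1)·(1) + (1)·(-1) = 1 + -1 + 1 + -1 = 0.
So rows 1 and 0 are orthogonal; the diagonal entry equals n = 4.

(3,3) entry = 4; (1,0) entry = 0.


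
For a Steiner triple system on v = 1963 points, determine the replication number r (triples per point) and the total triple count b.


An STS(v) is a 2-(v, 3, 1) BIBD: block size k = 3, λ = 1.
Replication: r(k − 1) = λ(v − 1) ⇒ r·2 = 1963 − 1 = 1962 ⇒ r = 981.
Block count: bk = vr ⇒ b·3 = 1963·981 = 1925703 ⇒ b = 641901.
(Check via b = v(v − 1)/6 = 1963·1962/6 = 3851406/6 = 641901.)

r = 981, b = 641901.


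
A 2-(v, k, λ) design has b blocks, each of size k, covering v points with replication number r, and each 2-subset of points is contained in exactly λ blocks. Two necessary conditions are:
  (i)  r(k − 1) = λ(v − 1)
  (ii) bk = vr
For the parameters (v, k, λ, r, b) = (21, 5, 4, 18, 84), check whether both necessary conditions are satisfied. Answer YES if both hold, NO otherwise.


Condition (i): r(k − 1) = 18·4 = 72; λ(v − 1) = 4·20 = 80. Match? NO.
Condition (ii): bk = 84·5 = 420; vr = 21·18 = 378. Match? NO.
Both conditions hold? NO.

NO


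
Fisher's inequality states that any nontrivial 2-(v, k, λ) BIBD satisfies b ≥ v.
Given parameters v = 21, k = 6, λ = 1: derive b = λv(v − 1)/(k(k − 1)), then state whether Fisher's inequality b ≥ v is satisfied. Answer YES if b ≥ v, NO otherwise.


r = λ(v − 1)/(k − 1) = 1·20/5 = 4.
b = vr/k = 21·4/6 = 14.
Fisher's inequality: b ≥ v ⇔ 14 ≥ 21? NO.

NO


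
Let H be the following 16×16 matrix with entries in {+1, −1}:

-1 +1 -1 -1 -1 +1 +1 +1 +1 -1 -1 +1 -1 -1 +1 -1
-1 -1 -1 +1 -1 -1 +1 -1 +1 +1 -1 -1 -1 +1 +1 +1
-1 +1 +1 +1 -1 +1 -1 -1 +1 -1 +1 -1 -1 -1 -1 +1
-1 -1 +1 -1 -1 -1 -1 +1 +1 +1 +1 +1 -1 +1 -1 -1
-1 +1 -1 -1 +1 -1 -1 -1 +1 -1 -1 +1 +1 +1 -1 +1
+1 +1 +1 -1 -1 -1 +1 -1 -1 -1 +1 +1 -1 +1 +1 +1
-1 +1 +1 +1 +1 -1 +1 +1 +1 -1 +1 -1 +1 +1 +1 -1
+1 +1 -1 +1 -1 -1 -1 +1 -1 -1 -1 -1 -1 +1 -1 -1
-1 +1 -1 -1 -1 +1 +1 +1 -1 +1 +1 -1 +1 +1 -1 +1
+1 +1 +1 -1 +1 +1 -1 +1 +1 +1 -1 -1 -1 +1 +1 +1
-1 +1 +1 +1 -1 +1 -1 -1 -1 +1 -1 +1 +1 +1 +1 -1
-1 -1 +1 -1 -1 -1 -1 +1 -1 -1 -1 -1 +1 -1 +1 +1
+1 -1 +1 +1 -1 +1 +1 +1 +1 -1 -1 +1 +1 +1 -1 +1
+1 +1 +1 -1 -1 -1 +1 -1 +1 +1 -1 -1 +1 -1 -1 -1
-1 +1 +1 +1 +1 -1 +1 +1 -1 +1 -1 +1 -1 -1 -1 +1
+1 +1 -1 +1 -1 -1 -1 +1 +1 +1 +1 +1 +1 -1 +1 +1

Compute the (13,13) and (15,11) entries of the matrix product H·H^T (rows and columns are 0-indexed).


Row 11 of H: [-1, -1, 1, -1, -1, -1, -1, 1, -1, -1, -1, -1, 1, -1, 1, 1].
Row 13 of H: [1, 1, 1, -1, -1, -1, 1, -1, 1, 1, -1, -1, 1, -1, -1, -1].
Row 15 of H: [1, 1, -1, 1, -1, -1, -1, 1, 1, 1, 1, 1, 1, -1, 1, 1].
(H·H^T)[13][13] = Σ_j H[13][j]·H[13][j] = (1)² + (1)² + (1)² + (-1)² + (-1)² + (-1)² + (1)² + (-1)² + (1)² + (1)² + (-1)² + (-1)² + (1)² + (-1)² + (-1)² + (-1)² = 1 + 1 + 1 + 1 + 1 + 1 + 1 + 1 + 1 + 1 + 1 + 1 + 1 + 1 + 1 + 1 = 16.
(H·H^T)[15][11] = Σ_j H[15][j]·H[11][j] = (1)·(-1) + (1)·(-1) + (-1)·(1) + (1)·(-1) + (-1)·(-1) + (-1)·(-1) + (-1)·(-1) + (1)·(1) + (1)·(-1) + (1)·(-1) + (1)·(-1) + (1)·(-1) + (1)·(1) + (-1)·(-1) + (1)·(1) + (1)·(1) = -1 + -1 + -1 + -1 + 1 + 1 + 1 + 1 + -1 + -1 + -1 + -1 + 1 + 1 + 1 + 1 = 0.
So rows 15 and 11 are orthogonal; the diagonal entry equals n = 16.

(13,13) entry = 16; (15,11) entry = 0.


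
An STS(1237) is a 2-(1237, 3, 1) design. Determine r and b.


An STS(v) is a 2-(v, 3, 1) BIBD: block size k = 3, λ = 1.
Replication: r(k − 1) = λ(v − 1) ⇒ r·2 = 1237 − 1 = 1236 ⇒ r = 618.
Block count: bk = vr ⇒ b·3 = 1237·618 = 764466 ⇒ b = 254822.
(Check via b = v(v − 1)/6 = 1237·1236/6 = 1528932/6 = 254822.)

r = 618, b = 254822.


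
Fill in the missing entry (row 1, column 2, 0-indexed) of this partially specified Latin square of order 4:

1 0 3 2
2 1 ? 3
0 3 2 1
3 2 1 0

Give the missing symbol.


Row 1 contains symbols [1, 2, 3] — missing [0].
Column 2 contains symbols [1, 2, 3] — missing [0].
The missing symbol must appear in both missing sets; intersection = [0].
Therefore the hidden value is 0.

Missing value = 0.


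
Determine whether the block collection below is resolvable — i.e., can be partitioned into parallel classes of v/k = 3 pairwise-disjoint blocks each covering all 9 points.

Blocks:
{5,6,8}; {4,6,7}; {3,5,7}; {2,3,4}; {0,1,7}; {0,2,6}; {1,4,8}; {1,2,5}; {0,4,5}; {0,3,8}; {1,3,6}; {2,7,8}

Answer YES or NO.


v = 9, block size k = 3, number of blocks = 12.
For resolvability, blocks must partition into parallel classes of size v/k = 3.
Total blocks must therefore be a multiple of 3: 12 = 3·4 + 0 ⇒ divisible ✓.
Greedy packing gives 4 candidate class(es). Each should be a full parallel class (size 3, covers all 9 points).
  Class 1 (3 blocks): {5,6,8}; {2,3,4}; {0,1,7}. Points covered: [0, 1, 2, 3, 4, 5, 6, 7, 8].
  Class 2 (3 blocks): {4,6,7}; {1,2,5}; {0,3,8}. Points covered: [0, 1, 2, 3, 4, 5, 6, 7, 8].
  Class 3 (3 blocks): {3,5,7}; {0,2,6}; {1,4,8}. Points covered: [0, 1, 2, 3, 4, 5, 6, 7, 8].
  Class 4 (3 blocks): {0,4,5}; {1,3,6}; {2,7,8}. Points covered: [0, 1, 2, 3, 4, 5, 6, 7, 8].
All classes full (size 3)? YES. All classes cover every point? YES.
Resolvable? YES.

YES


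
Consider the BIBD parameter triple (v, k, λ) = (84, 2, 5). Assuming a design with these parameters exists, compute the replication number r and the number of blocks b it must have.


Any 2-(v, k, λ) BIBD satisfies two necessary conditions:
  (i)  Each point sits in r blocks, and counting incidences through any fixed point gives r(k − 1) = λ(v − 1), so r = λ(v − 1)/(k − 1).
  (ii) Total incidences bk = vr, so b = vr/k.
Step 1: r = λ(v − 1)/(k − 1) = 5·(84 − 1)/(2 − 1) = 5·83/1 = 415/1 = 415.
Step 2: b = vr/k = 84·415/2 = 34860/2 = 17430.
Check integrality: r = 415 ∈ Z ✓, b = 17430 ∈ Z ✓.
(These identities are necessary conditions: they determine r and b for any design with these parameters, but do not by themselves prove that one exists.)

r = 415, b = 17430.


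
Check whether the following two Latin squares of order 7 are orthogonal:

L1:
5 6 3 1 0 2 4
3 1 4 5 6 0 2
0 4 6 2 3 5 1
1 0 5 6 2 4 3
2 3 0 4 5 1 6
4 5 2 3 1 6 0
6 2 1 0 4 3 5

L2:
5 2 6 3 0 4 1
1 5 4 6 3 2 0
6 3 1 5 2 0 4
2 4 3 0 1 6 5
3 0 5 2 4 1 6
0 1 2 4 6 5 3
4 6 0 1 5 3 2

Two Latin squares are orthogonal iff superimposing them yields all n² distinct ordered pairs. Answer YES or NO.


Form the n² = 49 superimposed pairs (L1[i][j], L2[i][j]), row by row (rows and columns indexed from 0):
row 0: (5,5) (6,2) (3,6) (1,3) (0,0) (2,4) (4,1)
row 1: (3,1) (1,5) (4,4) (5,6) (6,3) (0,2) (2,0)
row 2: (0,6) (4,3) (6,1) (2,5) (3,2) (5,0) (1,4)
row 3: (1,2) (0,4) (5,3) (6,0) (2,1) (4,6) (3,5)
row 4: (2,3) (3,0) (0,5) (4,2) (5,4) (1,1) (6,6)
row 5: (4,0) (5,1) (2,2) (3,4) (1,6) (6,5) (0,3)
row 6: (6,4) (2,6) (1,0) (0,1) (4,5) (3,3) (5,2)
Orthogonality requires all 49 pairs distinct.
Check by first coordinate: for each symbol s of L1, list the L2 entries in the n cells where L1 = s; they must all differ.
  L1 = 0: L2 entries (in reading order) 0, 2, 6, 4, 5, 3, 1 — all 7 distinct ✓
  L1 = 1: L2 entries (in reading order) 3, 5, 4, 2, 1, 6, 0 — all 7 distinct ✓
  L1 = 2: L2 entries (in reading order) 4, 0, 5, 1, 3, 2, 6 — all 7 distinct ✓
  L1 = 3: L2 entries (in reading order) 6, 1, 2, 5, 0, 4, 3 — all 7 distinct ✓
  L1 = 4: L2 entries (in reading order) 1, 4, 3, 6, 2, 0, 5 — all 7 distinct ✓
  L1 = 5: L2 entries (in reading order) 5, 6, 0, 3, 4, 1, 2 — all 7 distinct ✓
  L1 = 6: L2 entries (in reading order) 2, 3, 1, 0, 6, 5, 4 — all 7 distinct ✓
Every symbol of L1 meets every symbol of L2 exactly once, so all 49 pairs are distinct (49 of 49).
Conclusion: YES.

YES


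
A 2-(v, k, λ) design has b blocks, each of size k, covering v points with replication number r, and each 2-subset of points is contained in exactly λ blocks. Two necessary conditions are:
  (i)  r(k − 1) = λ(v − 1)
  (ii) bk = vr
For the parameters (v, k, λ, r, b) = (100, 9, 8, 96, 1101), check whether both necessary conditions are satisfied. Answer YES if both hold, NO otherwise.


Condition (i): r(k − 1) = 96·8 = 768; λ(v − 1) = 8·99 = 792. Match? NO.
Condition (ii): bk = 1101·9 = 9909; vr = 100·96 = 9600. Match? NO.
Both conditions hold? NO.

NO


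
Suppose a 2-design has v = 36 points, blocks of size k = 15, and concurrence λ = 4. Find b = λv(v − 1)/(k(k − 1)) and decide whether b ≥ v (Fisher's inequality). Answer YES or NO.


b = λv(v − 1)/(k(k − 1)) = 4·36·35/(15·14) = 5040/210 = 24.
Compare with v = 36: b < v, so Fisher's inequality fails.

NO


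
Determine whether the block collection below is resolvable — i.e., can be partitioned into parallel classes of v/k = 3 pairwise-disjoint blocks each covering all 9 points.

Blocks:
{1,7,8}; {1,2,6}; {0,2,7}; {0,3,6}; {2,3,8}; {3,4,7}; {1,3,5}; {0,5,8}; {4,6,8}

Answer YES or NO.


v = 9, block size k = 3, number of blocks = 9.
For resolvability, blocks must partition into parallel classes of size v/k = 3.
Total blocks must therefore be a multiple of 3: 9 = 3·3 + 0 ⇒ divisible ✓.
Consider block {1,7,8}. The only other block(s) in the collection disjoint from it are {0,3,6} — just 1 block(s). Any parallel class containing {1,7,8} would need 2 other blocks each disjoint from it, so no parallel class of size 3 can contain {1,7,8}.
Since every block must belong to some parallel class in a resolution, the collection cannot be partitioned into parallel classes.
Resolvable? NO.

NO


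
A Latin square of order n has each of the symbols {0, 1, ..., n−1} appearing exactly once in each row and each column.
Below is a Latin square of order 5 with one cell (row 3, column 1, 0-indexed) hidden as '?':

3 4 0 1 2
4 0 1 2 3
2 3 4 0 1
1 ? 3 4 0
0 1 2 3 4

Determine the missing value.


Row 3 contains symbols [0, 1, 3, 4] — missing [2].
Column 1 contains symbols [0, 1, 3, 4] — missing [2].
The missing symbol must appear in both missing sets; intersection = [2].
Therefore the hidden value is 2.

Missing value = 2.


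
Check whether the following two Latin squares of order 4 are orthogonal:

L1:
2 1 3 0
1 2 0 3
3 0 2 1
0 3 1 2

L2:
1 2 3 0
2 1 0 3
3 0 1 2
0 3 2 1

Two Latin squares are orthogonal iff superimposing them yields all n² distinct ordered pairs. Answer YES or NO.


Form the n² = 16 superimposed pairs (L1[i][j], L2[i][j]), row by row (rows and columns indexed from 0):
row 0: (2,1) (1,2) (3,3) (0,0)
row 1: (1,2) (2,1) (0,0) (3,3)
row 2: (3,3) (0,0) (2,1) (1,2)
row 3: (0,0) (3,3) (1,2) (2,1)
Orthogonality requires all 16 pairs distinct.
But the pair (1,2) repeats: cell (0,1) has L1 = 1, L2 = 2, and cell (1,0) has L1 = 1, L2 = 2.
A repeated pair means some other pair never occurs (only 4 distinct pairs out of 16), so the squares are not orthogonal.
Conclusion: NO.

NO


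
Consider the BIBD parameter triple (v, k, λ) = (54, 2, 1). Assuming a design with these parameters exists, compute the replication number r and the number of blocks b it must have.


Any 2-(v, k, λ) BIBD satisfies two necessary conditions:
  (i)  Each point sits in r blocks, and counting incidences through any fixed point gives r(k − 1) = λ(v − 1), so r = λ(v − 1)/(k − 1).
  (ii) Total incidences bk = vr, so b = vr/k.
Step 1: r = λ(v − 1)/(k − 1) = 1·(54 − 1)/(2 − 1) = 1·53/1 = 53/1 = 53.
Step 2: b = vr/k = 54·53/2 = 2862/2 = 1431.
Check integrality: r = 53 ∈ Z ✓, b = 1431 ∈ Z ✓.
(These identities are necessary conditions: they determine r and b for any design with these parameters, but do not by themselves prove that one exists.)

r = 53, b = 1431.


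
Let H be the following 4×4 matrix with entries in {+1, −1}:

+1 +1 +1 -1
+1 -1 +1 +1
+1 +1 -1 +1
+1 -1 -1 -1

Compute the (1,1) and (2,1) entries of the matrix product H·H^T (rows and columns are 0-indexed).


Row 1 of H: [1, -1, 1, 1].
Row 2 of H: [1, 1, -1, 1].
(H·H^T)[1][1] = Σ_j H[1][j]·H[1][j] = (1)² + (-1)² + (1)² + (1)² = 1 + 1 + 1 + 1 = 4.
(H·H^T)[2][1] = Σ_j H[2][j]·H[1][j] = (1)·(1) + (1)·(-1) + (-1)·(1) + (1)·(1) = 1 + -1 + -1 + 1 = 0.
So rows 2 and 1 are orthogonal; the diagonal entry equals n = 4.

(1,1) entry = 4; (2,1) entry = 0.


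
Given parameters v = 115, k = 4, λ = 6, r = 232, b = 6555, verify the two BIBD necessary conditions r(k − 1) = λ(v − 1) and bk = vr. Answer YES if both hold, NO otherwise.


Condition (i): r(k − 1) = 232·3 = 696; λ(v − 1) = 6·114 = 684. Match? NO.
Condition (ii): bk = 6555·4 = 26220; vr = 115·232 = 26680. Match? NO.
Both conditions hold? NO.

NO


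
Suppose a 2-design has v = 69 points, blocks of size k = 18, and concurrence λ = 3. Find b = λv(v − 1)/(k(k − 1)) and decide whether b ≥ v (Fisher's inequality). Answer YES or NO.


b = λv(v − 1)/(k(k − 1)) = 3·69·68/(18·17) = 14076/306 = 46.
Compare with v = 69: b < v, so Fisher's inequality fails.

NO


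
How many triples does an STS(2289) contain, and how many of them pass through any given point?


An STS(v) is a 2-(v, 3, 1) BIBD: block size k = 3, λ = 1.
Replication: r(k − 1) = λ(v − 1) ⇒ r·2 = 2289 − 1 = 2288 ⇒ r = 1144.
Block count: b = v(v − 1)/6 = 2289·2288/6 = 5237232/6 = 872872.
(Check via bk = vr: 872872·3 = 2618616 = 2289·1144 = 2618616 ✓.)

r = 1144, b = 872872.


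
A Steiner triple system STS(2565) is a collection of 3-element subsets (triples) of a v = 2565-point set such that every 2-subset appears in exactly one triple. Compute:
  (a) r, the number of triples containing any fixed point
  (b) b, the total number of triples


An STS(v) is a 2-(v, 3, 1) BIBD: block size k = 3, λ = 1.
Replication: r(k − 1) = λ(v − 1) ⇒ r·2 = 2565 − 1 = 2564 ⇒ r = 1282.
Block count: b = v(v − 1)/6 = 2565·2564/6 = 6576660/6 = 1096110.

r = 1282, b = 1096110.


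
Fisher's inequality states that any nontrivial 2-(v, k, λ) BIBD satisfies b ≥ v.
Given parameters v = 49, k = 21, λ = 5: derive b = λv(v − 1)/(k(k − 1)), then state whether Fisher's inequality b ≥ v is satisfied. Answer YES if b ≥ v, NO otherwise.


r = λ(v − 1)/(k − 1) = 5·48/20 = 12.
b = vr/k = 49·12/21 = 28.
Fisher's inequality: b ≥ v ⇔ 28 ≥ 49? NO.

NO


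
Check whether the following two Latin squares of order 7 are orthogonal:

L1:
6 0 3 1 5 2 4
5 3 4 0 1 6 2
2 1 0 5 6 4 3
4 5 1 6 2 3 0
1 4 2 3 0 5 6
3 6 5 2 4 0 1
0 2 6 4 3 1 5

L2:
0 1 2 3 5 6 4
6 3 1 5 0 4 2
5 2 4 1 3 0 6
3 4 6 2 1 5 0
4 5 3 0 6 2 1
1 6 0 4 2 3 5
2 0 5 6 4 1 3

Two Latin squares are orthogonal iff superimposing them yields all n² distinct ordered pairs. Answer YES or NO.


Form the n² = 49 superimposed pairs (L1[i][j], L2[i][j]), row by row (rows and columns indexed from 0):
row 0: (6,0) (0,1) (3,2) (1,3) (5,5) (2,6) (4,4)
row 1: (5,6) (3,3) (4,1) (0,5) (1,0) (6,4) (2,2)
row 2: (2,5) (1,2) (0,4) (5,1) (6,3) (4,0) (3,6)
row 3: (4,3) (5,4) (1,6) (6,2) (2,1) (3,5) (0,0)
row 4: (1,4) (4,5) (2,3) (3,0) (0,6) (5,2) (6,1)
row 5: (3,1) (6,6) (5,0) (2,4) (4,2) (0,3) (1,5)
row 6: (0,2) (2,0) (6,5) (4,6) (3,4) (1,1) (5,3)
Orthogonality requires all 49 pairs distinct.
Check by first coordinate: for each symbol s of L1, list the L2 entries in the n cells where L1 = s; they must all differ.
  L1 = 0: L2 entries (in reading order) 1, 5, 4, 0, 6, 3, 2 — all 7 distinct ✓
  L1 = 1: L2 entries (in reading order) 3, 0, 2, 6, 4, 5, 1 — all 7 distinct ✓
  L1 = 2: L2 entries (in reading order) 6, 2, 5, 1, 3, 4, 0 — all 7 distinct ✓
  L1 = 3: L2 entries (in reading order) 2, 3, 6, 5, 0, 1, 4 — all 7 distinct ✓
  L1 = 4: L2 entries (in reading order) 4, 1, 0, 3, 5, 2, 6 — all 7 distinct ✓
  L1 = 5: L2 entries (in reading order) 5, 6, 1, 4, 2, 0, 3 — all 7 distinct ✓
  L1 = 6: L2 entries (in reading order) 0, 4, 3, 2, 1, 6, 5 — all 7 distinct ✓
Every symbol of L1 meets every symbol of L2 exactly once, so all 49 pairs are distinct (49 of 49).
Conclusion: YES.

YES


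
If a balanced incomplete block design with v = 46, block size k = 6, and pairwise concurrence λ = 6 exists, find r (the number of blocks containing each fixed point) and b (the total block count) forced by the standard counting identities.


Any 2-(v, k, λ) BIBD satisfies two necessary conditions:
  (i)  Each point sits in r blocks, and counting incidences through any fixed point gives r(k − 1) = λ(v − 1), so r = λ(v − 1)/(k − 1).
  (ii) Total incidences bk = vr, so b = vr/k.
Step 1: r = λ(v − 1)/(k − 1) = 6·(46 − 1)/(6 − 1) = 6·45/5 = 270/5 = 54.
Step 2: b = vr/k = 46·54/6 = 2484/6 = 414.
Check integrality: r = 54 ∈ Z ✓, b = 414 ∈ Z ✓.
(These identities are necessary conditions: they determine r and b for any design with these parameters, but do not by themselves prove that one exists.)

r = 54, b = 414.


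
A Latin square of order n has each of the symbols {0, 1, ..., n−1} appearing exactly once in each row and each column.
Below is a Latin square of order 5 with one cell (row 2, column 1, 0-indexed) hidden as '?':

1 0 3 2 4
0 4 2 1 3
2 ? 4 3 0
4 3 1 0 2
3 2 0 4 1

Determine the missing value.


Row 2 contains symbols [0, 2, 3, 4] — missing [1].
Column 1 contains symbols [0, 2, 3, 4] — missing [1].
The missing symbol must appear in both missing sets; intersection = [1].
Therefore the hidden value is 1.

Missing value = 1.


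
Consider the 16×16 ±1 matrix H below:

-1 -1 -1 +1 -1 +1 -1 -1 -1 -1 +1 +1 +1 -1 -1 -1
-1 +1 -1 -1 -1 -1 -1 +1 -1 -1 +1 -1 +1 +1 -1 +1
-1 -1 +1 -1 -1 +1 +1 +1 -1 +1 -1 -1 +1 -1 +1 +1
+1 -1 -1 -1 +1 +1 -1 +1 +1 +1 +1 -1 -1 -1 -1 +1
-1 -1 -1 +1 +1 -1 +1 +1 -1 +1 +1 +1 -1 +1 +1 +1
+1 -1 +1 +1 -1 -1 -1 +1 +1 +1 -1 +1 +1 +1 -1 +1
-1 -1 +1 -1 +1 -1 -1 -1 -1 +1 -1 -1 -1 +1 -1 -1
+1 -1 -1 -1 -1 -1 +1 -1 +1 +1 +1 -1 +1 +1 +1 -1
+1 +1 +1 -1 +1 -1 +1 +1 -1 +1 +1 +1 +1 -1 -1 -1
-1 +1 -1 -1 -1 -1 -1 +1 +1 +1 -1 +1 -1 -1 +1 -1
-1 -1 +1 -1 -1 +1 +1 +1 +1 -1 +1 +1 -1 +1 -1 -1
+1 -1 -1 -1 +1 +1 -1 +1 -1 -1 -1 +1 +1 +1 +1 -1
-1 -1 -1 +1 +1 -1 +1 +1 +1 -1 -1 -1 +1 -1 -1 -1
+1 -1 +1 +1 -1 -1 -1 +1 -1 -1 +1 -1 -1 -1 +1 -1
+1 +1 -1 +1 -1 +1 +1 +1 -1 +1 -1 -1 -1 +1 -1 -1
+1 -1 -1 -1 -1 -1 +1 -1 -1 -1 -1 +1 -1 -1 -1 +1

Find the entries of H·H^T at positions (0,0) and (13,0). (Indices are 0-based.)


Row 0 of H: [-1, -1, -1, 1, -1, 1, -1, -1, -1, -1, 1, 1, 1, -1, -1, -1].
Row 13 of H: [1, -1, 1, 1, -1, -1, -1, 1, -1, -1, 1, -1, -1, -1, 1, -1].
(H·H^T)[0][0] = Σ_j H[0][j]·H[0][j] = (-1)² + (-1)² + (-1)² + (1)² + (-1)² + (1)² + (-1)² + (-1)² + (-1)² + (-1)² + (1)² + (1)² + (1)² + (-1)² + (-1)² + (-1)² = 1 + 1 + 1 + 1 + 1 + 1 + 1 + 1 + 1 + 1 + 1 + 1 + 1 + 1 + 1 + 1 = 16.
(H·H^T)[13][0] = Σ_j H[13][j]·H[0][j] = (1)·(-1) + (-1)·(-1) + (1)·(-1) + (1)·(1) + (-1)·(-1) + (-1)·(1) + (-1)·(-1) + (1)·(-1) + (-1)·(-1) + (-1)·(-1) + (1)·(1) + (-1)·(1) + (-1)·(1) + (-1)·(-1) + (1)·(-1) + (-1)·(-1) = -1 + 1 + -1 + 1 + 1 + -1 + 1 + -1 + 1 + 1 + 1 + -1 + -1 + 1 + -1 + 1 = 2.
Rows 13 and 0 are not orthogonal (dot product = 2 ≠ 0), so H is not a Hadamard matrix.

(0,0) entry = 16; (13,0) entry = 2.


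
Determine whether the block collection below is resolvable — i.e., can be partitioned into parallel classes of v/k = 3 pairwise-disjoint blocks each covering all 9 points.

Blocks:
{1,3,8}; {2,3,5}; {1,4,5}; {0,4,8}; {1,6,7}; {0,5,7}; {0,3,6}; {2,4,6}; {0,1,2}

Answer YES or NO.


v = 9, block size k = 3, number of blocks = 9.
For resolvability, blocks must partition into parallel classes of size v/k = 3.
Total blocks must therefore be a multiple of 3: 9 = 3·3 + 0 ⇒ divisible ✓.
Consider block {1,4,5}. The only other block(s) in the collection disjoint from it are {0,3,6} — just 1 block(s). Any parallel class containing {1,4,5} would need 2 other blocks each disjoint from it, so no parallel class of size 3 can contain {1,4,5}.
Since every block must belong to some parallel class in a resolution, the collection cannot be partitioned into parallel classes.
Resolvable? NO.

NO


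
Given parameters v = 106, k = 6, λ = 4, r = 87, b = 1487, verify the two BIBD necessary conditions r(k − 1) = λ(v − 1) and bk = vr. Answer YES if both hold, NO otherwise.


Condition (i): r(k − 1) = 87·5 = 435; λ(v − 1) = 4·105 = 420. Match? NO.
Condition (ii): bk = 1487·6 = 8922; vr = 106·87 = 9222. Match? NO.
Both conditions hold? NO.

NO


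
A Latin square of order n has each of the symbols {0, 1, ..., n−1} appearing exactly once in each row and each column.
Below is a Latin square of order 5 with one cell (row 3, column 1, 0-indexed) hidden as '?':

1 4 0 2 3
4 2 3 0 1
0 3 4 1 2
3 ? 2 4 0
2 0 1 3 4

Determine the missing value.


Row 3 contains symbols [0, 2, 3, 4] — missing [1].
Column 1 contains symbols [0, 2, 3, 4] — missing [1].
The missing symbol must appear in both missing sets; intersection = [1].
Therefore the hidden value is 1.

Missing value = 1.


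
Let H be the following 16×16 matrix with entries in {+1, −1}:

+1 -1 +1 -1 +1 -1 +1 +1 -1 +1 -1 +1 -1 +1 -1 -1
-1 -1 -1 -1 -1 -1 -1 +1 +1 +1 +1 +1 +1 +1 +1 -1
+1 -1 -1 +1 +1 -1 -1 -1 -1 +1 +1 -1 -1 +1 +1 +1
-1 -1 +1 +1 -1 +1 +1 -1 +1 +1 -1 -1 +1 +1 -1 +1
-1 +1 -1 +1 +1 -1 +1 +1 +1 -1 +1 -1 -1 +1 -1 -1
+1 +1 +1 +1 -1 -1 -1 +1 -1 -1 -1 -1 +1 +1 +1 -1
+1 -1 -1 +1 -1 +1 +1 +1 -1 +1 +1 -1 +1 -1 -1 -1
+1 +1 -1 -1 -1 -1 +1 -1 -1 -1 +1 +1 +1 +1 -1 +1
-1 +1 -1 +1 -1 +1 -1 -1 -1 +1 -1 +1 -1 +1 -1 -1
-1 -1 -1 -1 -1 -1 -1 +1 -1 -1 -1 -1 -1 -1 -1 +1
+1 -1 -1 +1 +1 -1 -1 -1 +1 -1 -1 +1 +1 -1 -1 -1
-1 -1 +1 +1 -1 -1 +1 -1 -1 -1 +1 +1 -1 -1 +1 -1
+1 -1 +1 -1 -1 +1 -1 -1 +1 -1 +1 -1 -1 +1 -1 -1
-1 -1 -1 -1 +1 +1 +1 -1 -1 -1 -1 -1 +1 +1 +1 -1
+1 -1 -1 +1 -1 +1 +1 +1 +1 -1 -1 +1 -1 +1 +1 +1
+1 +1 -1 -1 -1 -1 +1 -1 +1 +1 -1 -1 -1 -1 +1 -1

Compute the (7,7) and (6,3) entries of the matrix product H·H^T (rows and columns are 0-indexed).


Row 3 of H: [-1, -1, 1, 1, -1, 1, 1, -1, 1, 1, -1, -1, 1, 1, -1, 1].
Row 6 of H: [1, -1, -1, 1, -1, 1, 1, 1, -1, 1, 1, -1, 1, -1, -1, -1].
Row 7 of H: [1, 1, -1, -1, -1, -1, 1, -1, -1, -1, 1, 1, 1, 1, -1, 1].
(H·H^T)[7][7] = Σ_j H[7][j]·H[7][j] = (1)² + (1)² + (-1)² + (-1)² + (-1)² + (-1)² + (1)² + (-1)² + (-1)² + (-1)² + (1)² + (1)² + (1)² + (1)² + (-1)² + (1)² = 1 + 1 + 1 + 1 + 1 + 1 + 1 + 1 + 1 + 1 + 1 + 1 + 1 + 1 + 1 + 1 = 16.
(H·H^T)[6][3] = Σ_j H[6][j]·H[3][j] = (1)·(-1) + (-1)·(-1) + (-1)·(1) + (1)·(1) + (-1)·(-1) + (1)·(1) + (1)·(1) + (1)·(-1) + (-1)·(1) + (1)·(1) + (1)·(-1) + (-1)·(-1) + (1)·(1) + (-1)·(1) + (-1)·(-1) + (-1)·(1) = -1 + 1 + -1 + 1 + 1 + 1 + 1 + -1 + -1 + 1 + -1 + 1 + 1 + -1 + 1 + -1 = 2.
Rows 6 and 3 are not orthogonal (dot product = 2 ≠ 0), so H is not a Hadamard matrix.

(7,7) entry = 16; (6,3) entry = 2.


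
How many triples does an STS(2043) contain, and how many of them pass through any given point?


An STS(v) is a 2-(v, 3, 1) BIBD: block size k = 3, λ = 1.
Replication: r(k − 1) = λ(v − 1) ⇒ r·2 = 2043 − 1 = 2042 ⇒ r = 1021.
Block count: bk = vr ⇒ b·3 = 2043·1021 = 2085903 ⇒ b = 695301.
(Check via b = v(v − 1)/6 = 2043·2042/6 = 4171806/6 = 695301.)

r = 1021, b = 695301.


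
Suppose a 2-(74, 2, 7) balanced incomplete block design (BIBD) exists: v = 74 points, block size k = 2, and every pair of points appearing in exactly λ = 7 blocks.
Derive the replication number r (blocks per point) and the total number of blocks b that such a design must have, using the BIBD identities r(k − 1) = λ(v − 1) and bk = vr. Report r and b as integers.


Any 2-(v, k, λ) BIBD satisfies two necessary conditions:
  (i)  Each point sits in r blocks, and counting incidences through any fixed point gives r(k − 1) = λ(v − 1), so r = λ(v − 1)/(k − 1).
  (ii) Total incidences bk = vr, so b = vr/k.
Step 1: r = λ(v − 1)/(k − 1) = 7·(74 − 1)/(2 − 1) = 7·73/1 = 511/1 = 511.
Step 2: b = vr/k = 74·511/2 = 37814/2 = 18907.
Check integrality: r = 511 ∈ Z ✓, b = 18907 ∈ Z ✓.
(These identities are necessary conditions: they determine r and b for any design with these parameters, but do not by themselves prove that one exists.)

r = 511, b = 18907.


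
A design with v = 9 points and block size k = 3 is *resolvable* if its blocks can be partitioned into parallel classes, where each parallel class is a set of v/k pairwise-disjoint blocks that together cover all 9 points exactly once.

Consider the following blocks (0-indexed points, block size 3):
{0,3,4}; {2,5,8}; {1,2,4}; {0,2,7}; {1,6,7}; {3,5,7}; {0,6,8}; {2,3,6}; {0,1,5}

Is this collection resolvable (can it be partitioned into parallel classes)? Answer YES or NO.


v = 9, block size k = 3, number of blocks = 9.
For resolvability, blocks must partition into parallel classes of size v/k = 3.
Total blocks must therefore be a multiple of 3: 9 = 3·3 + 0 ⇒ divisible ✓.
Consider block {0,2,7}. It intersects every other block in the collection, so no parallel class of size 3 can contain it.
Since every block must belong to some parallel class in a resolution, the collection cannot be partitioned into parallel classes.
Resolvable? NO.

NO


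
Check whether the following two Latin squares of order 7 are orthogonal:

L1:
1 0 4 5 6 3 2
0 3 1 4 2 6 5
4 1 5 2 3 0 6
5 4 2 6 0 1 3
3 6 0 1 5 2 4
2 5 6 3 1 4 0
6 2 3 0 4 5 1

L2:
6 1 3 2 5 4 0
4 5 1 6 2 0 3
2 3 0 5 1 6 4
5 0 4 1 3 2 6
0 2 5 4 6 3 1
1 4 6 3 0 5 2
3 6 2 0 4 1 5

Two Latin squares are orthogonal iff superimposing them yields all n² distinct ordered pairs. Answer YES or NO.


Form the n² = 49 superimposed pairs (L1[i][j], L2[i][j]), row by row (rows and columns indexed from 0):
row 0: (1,6) (0,1) (4,3) (5,2) (6,5) (3,4) (2,0)
row 1: (0,4) (3,5) (1,1) (4,6) (2,2) (6,0) (5,3)
row 2: (4,2) (1,3) (5,0) (2,5) (3,1) (0,6) (6,4)
row 3: (5,5) (4,0) (2,4) (6,1) (0,3) (1,2) (3,6)
row 4: (3,0) (6,2) (0,5) (1,4) (5,6) (2,3) (4,1)
row 5: (2,1) (5,4) (6,6) (3,3) (1,0) (4,5) (0,2)
row 6: (6,3) (2,6) (3,2) (0,0) (4,4) (5,1) (1,5)
Orthogonality requires all 49 pairs distinct.
Check by first coordinate: for each symbol s of L1, list the L2 entries in the n cells where L1 = s; they must all differ.
  L1 = 0: L2 entries (in reading order) 1, 4, 6, 3, 5, 2, 0 — all 7 distinct ✓
  L1 = 1: L2 entries (in reading order) 6, 1, 3, 2, 4, 0, 5 — all 7 distinct ✓
  L1 = 2: L2 entries (in reading order) 0, 2, 5, 4, 3, 1, 6 — all 7 distinct ✓
  L1 = 3: L2 entries (in reading order) 4, 5, 1, 6, 0, 3, 2 — all 7 distinct ✓
  L1 = 4: L2 entries (in reading order) 3, 6, 2, 0, 1, 5, 4 — all 7 distinct ✓
  L1 = 5: L2 entries (in reading order) 2, 3, 0, 5, 6, 4, 1 — all 7 distinct ✓
  L1 = 6: L2 entries (in reading order) 5, 0, 4, 1, 2, 6, 3 — all 7 distinct ✓
Every symbol of L1 meets every symbol of L2 exactly once, so all 49 pairs are distinct (49 of 49).
Conclusion: YES.

YES


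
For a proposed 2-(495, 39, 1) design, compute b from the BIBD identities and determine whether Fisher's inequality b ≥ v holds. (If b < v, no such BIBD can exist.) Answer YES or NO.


r = λ(v − 1)/(k − 1) = 1·494/38 = 13.
b = vr/k = 495·13/39 = 165.
Fisher's inequality: b ≥ v ⇔ 165 ≥ 495? NO.

NO


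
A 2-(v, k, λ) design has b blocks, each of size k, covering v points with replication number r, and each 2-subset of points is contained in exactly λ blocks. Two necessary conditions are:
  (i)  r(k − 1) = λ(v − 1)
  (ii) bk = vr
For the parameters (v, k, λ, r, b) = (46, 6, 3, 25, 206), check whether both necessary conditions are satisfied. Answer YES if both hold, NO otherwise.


Condition (i): r(k − 1) = 25·5 = 125; λ(v − 1) = 3·45 = 135. Match? NO.
Condition (ii): bk = 206·6 = 1236; vr = 46·25 = 1150. Match? NO.
Both conditions hold? NO.

NO


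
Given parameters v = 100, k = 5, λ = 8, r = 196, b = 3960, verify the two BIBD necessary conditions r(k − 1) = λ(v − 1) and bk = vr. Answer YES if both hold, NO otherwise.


Condition (i): r(k − 1) = 196·4 = 784; λ(v − 1) = 8·99 = 792. Match? NO.
Condition (ii): bk = 3960·5 = 19800; vr = 100·196 = 19600. Match? NO.
Both conditions hold? NO.

NO


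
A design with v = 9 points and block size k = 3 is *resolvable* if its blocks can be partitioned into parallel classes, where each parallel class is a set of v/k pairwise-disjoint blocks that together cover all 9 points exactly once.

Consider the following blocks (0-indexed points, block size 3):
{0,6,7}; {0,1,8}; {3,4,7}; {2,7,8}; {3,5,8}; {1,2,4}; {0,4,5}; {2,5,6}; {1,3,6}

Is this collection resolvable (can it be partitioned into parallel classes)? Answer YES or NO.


v = 9, block size k = 3, number of blocks = 9.
For resolvability, blocks must partition into parallel classes of size v/k = 3.
Total blocks must therefore be a multiple of 3: 9 = 3·3 + 0 ⇒ divisible ✓.
Greedy packing gives 3 candidate class(es). Each should be a full parallel class (size 3, covers all 9 points).
  Class 1 (3 blocks): {0,6,7}; {3,5,8}; {1,2,4}. Points covered: [0, 1, 2, 3, 4, 5, 6, 7, 8].
  Class 2 (3 blocks): {0,1,8}; {3,4,7}; {2,5,6}. Points covered: [0, 1, 2, 3, 4, 5, 6, 7, 8].
  Class 3 (3 blocks): {2,7,8}; {0,4,5}; {1,3,6}. Points covered: [0, 1, 2, 3, 4, 5, 6, 7, 8].
All classes full (size 3)? YES. All classes cover every point? YES.
Resolvable? YES.

YES


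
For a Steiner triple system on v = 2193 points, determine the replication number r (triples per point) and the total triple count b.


An STS(v) is a 2-(v, 3, 1) BIBD: block size k = 3, λ = 1.
Replication: r(k − 1) = λ(v − 1) ⇒ r·2 = 2193 − 1 = 2192 ⇒ r = 1096.
Block count: b = v(v − 1)/6 = 2193·2192/6 = 4807056/6 = 801176.

r = 1096, b = 801176.


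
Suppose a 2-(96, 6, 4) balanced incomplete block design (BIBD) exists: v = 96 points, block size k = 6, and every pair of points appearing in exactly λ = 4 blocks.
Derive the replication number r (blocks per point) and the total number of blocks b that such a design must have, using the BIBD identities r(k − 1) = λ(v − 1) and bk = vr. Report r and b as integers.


Any 2-(v, k, λ) BIBD satisfies two necessary conditions:
  (i)  Each point sits in r blocks, and counting incidences through any fixed point gives r(k − 1) = λ(v − 1), so r = λ(v − 1)/(k − 1).
  (ii) Total incidences bk = vr, so b = vr/k.
Step 1: r = λ(v − 1)/(k − 1) = 4·(96 − 1)/(6 − 1) = 4·95/5 = 380/5 = 76.
Step 2: b = vr/k = 96·76/6 = 7296/6 = 1216.
Check integrality: r = 76 ∈ Z ✓, b = 1216 ∈ Z ✓.
(These identities are necessary conditions: they determine r and b for any design with these parameters, but do not by themselves prove that one exists.)

r = 76, b = 1216.


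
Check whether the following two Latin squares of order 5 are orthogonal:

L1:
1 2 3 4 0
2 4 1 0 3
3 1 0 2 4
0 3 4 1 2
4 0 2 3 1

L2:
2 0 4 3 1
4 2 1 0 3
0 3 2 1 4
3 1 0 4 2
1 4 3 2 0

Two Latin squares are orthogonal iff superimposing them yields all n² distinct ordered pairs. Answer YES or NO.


Form the n² = 25 superimposed pairs (L1[i][j], L2[i][j]), row by row (rows and columns indexed from 0):
row 0: (1,2) (2,0) (3,4) (4,3) (0,1)
row 1: (2,4) (4,2) (1,1) (0,0) (3,3)
row 2: (3,0) (1,3) (0,2) (2,1) (4,4)
row 3: (0,3) (3,1) (4,0) (1,4) (2,2)
row 4: (4,1) (0,4) (2,3) (3,2) (1,0)
Orthogonality requires all 25 pairs distinct.
Check by first coordinate: for each symbol s of L1, list the L2 entries in the n cells where L1 = s; they must all differ.
  L1 = 0: L2 entries (in reading order) 1, 0, 2, 3, 4 — all 5 distinct ✓
  L1 = 1: L2 entries (in reading order) 2, 1, 3, 4, 0 — all 5 distinct ✓
  L1 = 2: L2 entries (in reading order) 0, 4, 1, 2, 3 — all 5 distinct ✓
  L1 = 3: L2 entries (in reading order) 4, 3, 0, 1, 2 — all 5 distinct ✓
  L1 = 4: L2 entries (in reading order) 3, 2, 4, 0, 1 — all 5 distinct ✓
Every symbol of L1 meets every symbol of L2 exactly once, so all 25 pairs are distinct (25 of 25).
Conclusion: YES.

YES


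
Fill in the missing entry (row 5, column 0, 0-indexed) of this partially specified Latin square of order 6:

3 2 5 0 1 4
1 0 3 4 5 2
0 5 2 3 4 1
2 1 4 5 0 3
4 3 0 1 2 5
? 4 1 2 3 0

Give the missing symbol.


Row 5 contains symbols [0, 1, 2, 3, 4] — missing [5].
Column 0 contains symbols [0, 1, 2, 3, 4] — missing [5].
The missing symbol must appear in both missing sets; intersection = [5].
Therefore the hidden value is 5.

Missing value = 5.


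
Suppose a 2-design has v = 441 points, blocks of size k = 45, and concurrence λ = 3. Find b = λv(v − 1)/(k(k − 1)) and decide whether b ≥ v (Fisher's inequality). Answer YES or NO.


r = λ(v − 1)/(k − 1) = 3·440/44 = 30.
b = vr/k = 441·30/45 = 294.
Fisher's inequality: b ≥ v ⇔ 294 ≥ 441? NO.

NO


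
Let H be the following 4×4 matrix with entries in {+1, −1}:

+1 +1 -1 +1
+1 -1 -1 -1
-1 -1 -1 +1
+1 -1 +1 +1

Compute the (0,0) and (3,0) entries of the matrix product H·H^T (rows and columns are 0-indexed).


Row 0 of H: [1, 1, -1, 1].
Row 3 of H: [1, -1, 1, 1].
(H·H^T)[0][0] = Σ_j H[0][j]·H[0][j] = (1)² + (1)² + (-1)² + (1)² = 1 + 1 + 1 + 1 = 4.
(H·H^T)[3][0] = Σ_j H[3][j]·H[0][j] = (1)·(1) + (-1)·(1) + (1)·(-1) + (1)·(1) = 1 + -1 + -1 + 1 = 0.
So rows 3 and 0 are orthogonal; the diagonal entry equals n = 4.

(0,0) entry = 4; (3,0) entry = 0.


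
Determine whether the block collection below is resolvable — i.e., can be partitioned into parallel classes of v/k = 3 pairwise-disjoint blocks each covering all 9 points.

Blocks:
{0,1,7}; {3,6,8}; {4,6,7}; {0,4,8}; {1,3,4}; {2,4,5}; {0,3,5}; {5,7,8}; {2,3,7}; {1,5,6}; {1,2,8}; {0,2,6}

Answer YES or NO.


v = 9, block size k = 3, number of blocks = 12.
For resolvability, blocks must partition into parallel classes of size v/k = 3.
Total blocks must therefore be a multiple of 3: 12 = 3·4 + 0 ⇒ divisible ✓.
Greedy packing gives 4 candidate class(es). Each should be a full parallel class (size 3, covers all 9 points).
  Class 1 (3 blocks): {0,1,7}; {3,6,8}; {2,4,5}. Points covered: [0, 1, 2, 3, 4, 5, 6, 7, 8].
  Class 2 (3 blocks): {4,6,7}; {0,3,5}; {1,2,8}. Points covered: [0, 1, 2, 3, 4, 5, 6, 7, 8].
  Class 3 (3 blocks): {0,4,8}; {2,3,7}; {1,5,6}. Points covered: [0, 1, 2, 3, 4, 5, 6, 7, 8].
  Class 4 (3 blocks): {1,3,4}; {5,7,8}; {0,2,6}. Points covered: [0, 1, 2, 3, 4, 5, 6, 7, 8].
All classes full (size 3)? YES. All classes cover every point? YES.
Resolvable? YES.

YES


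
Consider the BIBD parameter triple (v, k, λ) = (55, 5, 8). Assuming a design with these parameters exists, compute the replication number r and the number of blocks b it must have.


Any 2-(v, k, λ) BIBD satisfies two necessary conditions:
  (i)  Each point sits in r blocks, and counting incidences through any fixed point gives r(k − 1) = λ(v − 1), so r = λ(v − 1)/(k − 1).
  (ii) Total incidences bk = vr, so b = vr/k.
Step 1: r = λ(v − 1)/(k − 1) = 8·(55 − 1)/(5 − 1) = 8·54/4 = 432/4 = 108.
Step 2: b = vr/k = 55·108/5 = 5940/5 = 1188.
Check integrality: r = 108 ∈ Z ✓, b = 1188 ∈ Z ✓.
(These identities are necessary conditions: they determine r and b for any design with these parameters, but do not by themselves prove that one exists.)

r = 108, b = 1188.
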